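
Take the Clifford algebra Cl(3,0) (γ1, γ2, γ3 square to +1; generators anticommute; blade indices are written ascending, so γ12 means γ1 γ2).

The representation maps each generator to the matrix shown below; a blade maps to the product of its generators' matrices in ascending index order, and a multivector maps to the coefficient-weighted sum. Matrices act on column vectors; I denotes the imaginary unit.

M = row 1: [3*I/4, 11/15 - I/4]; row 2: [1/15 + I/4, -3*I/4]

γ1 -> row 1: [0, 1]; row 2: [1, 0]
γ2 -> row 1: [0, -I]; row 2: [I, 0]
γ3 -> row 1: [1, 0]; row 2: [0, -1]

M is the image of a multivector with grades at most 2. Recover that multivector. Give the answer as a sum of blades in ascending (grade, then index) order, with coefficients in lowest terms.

Method: 1, rho(γ1), rho(γ2), rho(γ3) form a trace-orthogonal basis of the 2x2 complex matrices (tr(X Y) = 2 if X = Y, else 0), so M = m0*1 + m1*rho(γ1) + m2*rho(γ2) + m3*rho(γ3) with m0 = tr(M)/2 = 0, m1 = tr(M rho(γ1))/2 = 2/5, m2 = tr(M rho(γ2))/2 = 1/4 + I/3, m3 = tr(M rho(γ3))/2 = 3*I/4.
Multiplying table entries, the bivector images are rho(γ12) = I*rho(γ3), rho(γ13) = -I*rho(γ2), rho(γ23) = I*rho(γ1); with real blade coefficients the real parts of m0..m3 are the coefficients of 1, γ1, γ2, γ3 and the imaginary parts give the bivectors (γ23: Im m1, γ13: -Im m2, γ12: Im m3).
Answer: 2/5*γ1 + 1/4*γ2 + 3/4*γ12 - 1/3*γ13


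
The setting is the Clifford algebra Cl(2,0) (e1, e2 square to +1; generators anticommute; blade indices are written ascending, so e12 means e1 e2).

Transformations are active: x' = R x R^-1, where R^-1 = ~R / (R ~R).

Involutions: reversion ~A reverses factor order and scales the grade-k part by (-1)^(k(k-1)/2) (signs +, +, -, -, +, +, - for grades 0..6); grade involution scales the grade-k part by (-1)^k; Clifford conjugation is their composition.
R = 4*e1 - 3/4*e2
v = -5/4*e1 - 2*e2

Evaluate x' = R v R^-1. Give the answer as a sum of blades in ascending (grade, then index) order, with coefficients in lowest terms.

~R = 4*e1 - 3/4*e2, and R ~R = 265/16, so R^-1 = ~R / (265/16).
R v = -7/2 - 143/16*e12
Answer: -467/1060*e1 + 614/265*e2


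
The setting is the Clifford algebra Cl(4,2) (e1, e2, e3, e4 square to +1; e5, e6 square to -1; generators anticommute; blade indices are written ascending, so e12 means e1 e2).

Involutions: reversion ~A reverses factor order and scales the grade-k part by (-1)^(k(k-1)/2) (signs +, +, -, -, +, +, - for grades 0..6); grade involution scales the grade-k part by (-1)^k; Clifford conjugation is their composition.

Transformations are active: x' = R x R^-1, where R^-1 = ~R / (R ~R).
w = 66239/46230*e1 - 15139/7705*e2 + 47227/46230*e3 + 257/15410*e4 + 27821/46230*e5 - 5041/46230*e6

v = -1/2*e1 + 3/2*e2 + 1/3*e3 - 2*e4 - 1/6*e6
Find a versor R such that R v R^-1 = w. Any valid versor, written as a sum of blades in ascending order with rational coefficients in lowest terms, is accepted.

Reasoning: v^2 = w^2 = 79/12 since conjugation preserves the quadratic form; R = v + w = 21562/23115*e1 - 7163/15410*e2 + 20879/15410*e3 - 30563/15410*e4 + 27821/46230*e5 - 6373/23115*e6 is then valid when invertible, keeping its own part and reversing (v - w)/2.
Answer: 21562/23115*e1 - 7163/15410*e2 + 20879/15410*e3 - 30563/15410*e4 + 27821/46230*e5 - 6373/23115*e6


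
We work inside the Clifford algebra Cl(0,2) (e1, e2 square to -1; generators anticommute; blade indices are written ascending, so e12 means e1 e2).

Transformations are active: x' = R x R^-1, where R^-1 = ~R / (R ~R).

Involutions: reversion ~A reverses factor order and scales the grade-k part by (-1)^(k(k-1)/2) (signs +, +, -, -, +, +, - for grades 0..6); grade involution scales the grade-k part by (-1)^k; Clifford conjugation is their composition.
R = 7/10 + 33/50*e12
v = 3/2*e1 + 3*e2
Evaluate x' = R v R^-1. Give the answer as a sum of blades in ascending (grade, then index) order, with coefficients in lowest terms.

~R = 7/10 - 33/50*e12, and R ~R = 1157/1250, so R^-1 = ~R / (1157/1250).
R v = -93/100*e1 + 309/100*e2
Answer: -3363/1157*e1 + 3873/2314*e2


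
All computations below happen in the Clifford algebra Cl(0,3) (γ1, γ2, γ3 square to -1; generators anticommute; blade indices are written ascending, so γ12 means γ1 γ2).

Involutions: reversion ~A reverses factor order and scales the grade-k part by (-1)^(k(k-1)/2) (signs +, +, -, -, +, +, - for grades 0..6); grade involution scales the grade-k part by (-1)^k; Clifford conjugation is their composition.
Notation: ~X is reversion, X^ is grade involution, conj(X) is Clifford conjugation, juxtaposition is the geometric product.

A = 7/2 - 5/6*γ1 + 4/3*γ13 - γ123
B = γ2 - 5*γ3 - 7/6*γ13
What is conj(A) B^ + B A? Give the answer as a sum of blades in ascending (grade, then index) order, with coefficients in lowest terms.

first term: -14/9 + 20/3*γ1 - 7/3*γ2 + 665/36*γ3 + 25/6*γ12 + 13/12*γ13 - 4/3*γ123
second term: 14/9 - 20/3*γ1 + 14/3*γ2 - 595/36*γ3 - 25/6*γ12 - 37/4*γ13 - 4/3*γ123
Answer: 7/3*γ2 + 35/18*γ3 - 49/6*γ13 - 8/3*γ123


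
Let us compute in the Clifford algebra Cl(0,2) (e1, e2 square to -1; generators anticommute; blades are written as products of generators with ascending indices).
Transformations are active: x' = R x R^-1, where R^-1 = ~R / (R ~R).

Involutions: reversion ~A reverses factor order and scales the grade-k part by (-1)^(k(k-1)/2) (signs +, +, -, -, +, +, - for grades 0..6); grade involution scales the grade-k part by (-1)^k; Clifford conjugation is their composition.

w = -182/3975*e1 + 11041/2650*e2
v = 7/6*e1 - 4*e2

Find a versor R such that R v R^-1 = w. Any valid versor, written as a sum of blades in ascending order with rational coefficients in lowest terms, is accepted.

The midline construction: v and w both square to -625/36, so reflecting in their sum 8911/7950*e1 + 441/2650*e2 exchanges them.
Answer: 8911/7950*e1 + 441/2650*e2


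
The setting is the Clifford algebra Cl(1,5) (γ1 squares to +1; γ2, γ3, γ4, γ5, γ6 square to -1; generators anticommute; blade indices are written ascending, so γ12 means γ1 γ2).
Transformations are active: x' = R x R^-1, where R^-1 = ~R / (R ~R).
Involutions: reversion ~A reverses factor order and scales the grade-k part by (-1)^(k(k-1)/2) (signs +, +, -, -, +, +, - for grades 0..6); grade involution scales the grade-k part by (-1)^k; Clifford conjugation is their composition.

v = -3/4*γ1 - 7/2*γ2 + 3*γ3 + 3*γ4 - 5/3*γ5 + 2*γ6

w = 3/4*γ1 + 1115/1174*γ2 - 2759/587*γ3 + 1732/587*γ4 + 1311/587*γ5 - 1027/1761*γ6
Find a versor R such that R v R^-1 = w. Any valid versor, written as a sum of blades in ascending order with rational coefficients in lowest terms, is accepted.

Since q(v) = q(w) = -5251/144, the sum R = v + w = -1497/587*γ2 - 998/587*γ3 + 3493/587*γ4 + 998/1761*γ5 + 2495/1761*γ6 does the job whenever invertible.
Answer: -1497/587*γ2 - 998/587*γ3 + 3493/587*γ4 + 998/1761*γ5 + 2495/1761*γ6


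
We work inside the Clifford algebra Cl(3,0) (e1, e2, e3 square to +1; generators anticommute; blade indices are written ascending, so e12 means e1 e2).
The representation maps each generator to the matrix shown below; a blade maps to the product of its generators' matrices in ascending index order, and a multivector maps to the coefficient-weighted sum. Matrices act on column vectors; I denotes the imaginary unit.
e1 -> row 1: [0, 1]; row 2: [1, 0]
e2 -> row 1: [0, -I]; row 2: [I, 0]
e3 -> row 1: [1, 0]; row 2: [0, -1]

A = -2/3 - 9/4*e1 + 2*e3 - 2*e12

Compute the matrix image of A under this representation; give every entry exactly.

Bivector images (products of the table entries): rho(e12) = rho(e1)rho(e2) = row 1: [I, 0]; row 2: [0, -I].
M = (-2/3)*1 + (-9/4)*rho(e1) + (2)*rho(e3) + (-2)*rho(e12), summed entrywise (1 is the identity matrix):
Answer: row 1: [4/3 - 2*I, -9/4]; row 2: [-9/4, -8/3 + 2*I]


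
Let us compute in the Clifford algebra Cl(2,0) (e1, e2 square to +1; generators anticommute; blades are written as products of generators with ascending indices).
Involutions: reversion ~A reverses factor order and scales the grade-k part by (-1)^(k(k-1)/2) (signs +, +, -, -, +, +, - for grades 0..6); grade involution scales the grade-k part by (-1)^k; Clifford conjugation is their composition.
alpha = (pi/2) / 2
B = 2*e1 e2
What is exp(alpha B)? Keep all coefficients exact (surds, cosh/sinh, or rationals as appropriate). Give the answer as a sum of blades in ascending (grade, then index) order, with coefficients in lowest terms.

B^2 = (2)^2*(e1 e2)^2 = 4*(-1) = -4 (a basis 2-blade squares to minus the product of its generators' squares).
B^2 = -4 — the series telescopes trigonometrically here: l = 2, alpha*l = pi/2, so exp(alpha B) = cos(pi/2) + (sin(pi/2)/2)*B = 0 + (1/2)*B.
Answer: e1 e2


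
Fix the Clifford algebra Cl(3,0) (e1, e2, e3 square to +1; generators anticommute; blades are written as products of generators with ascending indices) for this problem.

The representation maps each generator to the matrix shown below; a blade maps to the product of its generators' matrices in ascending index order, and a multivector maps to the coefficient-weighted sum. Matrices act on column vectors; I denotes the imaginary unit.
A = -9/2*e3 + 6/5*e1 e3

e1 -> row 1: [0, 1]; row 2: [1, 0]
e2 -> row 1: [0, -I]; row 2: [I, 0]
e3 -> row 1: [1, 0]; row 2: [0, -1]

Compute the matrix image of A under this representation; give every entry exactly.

Bivector images (products of the table entries): rho(e1 e3) = rho(e1)rho(e3) = row 1: [0, -1]; row 2: [1, 0].
M = (-9/2)*rho(e3) + (6/5)*rho(e1 e3), summed entrywise:
Answer: row 1: [-9/2, -6/5]; row 2: [6/5, 9/2]


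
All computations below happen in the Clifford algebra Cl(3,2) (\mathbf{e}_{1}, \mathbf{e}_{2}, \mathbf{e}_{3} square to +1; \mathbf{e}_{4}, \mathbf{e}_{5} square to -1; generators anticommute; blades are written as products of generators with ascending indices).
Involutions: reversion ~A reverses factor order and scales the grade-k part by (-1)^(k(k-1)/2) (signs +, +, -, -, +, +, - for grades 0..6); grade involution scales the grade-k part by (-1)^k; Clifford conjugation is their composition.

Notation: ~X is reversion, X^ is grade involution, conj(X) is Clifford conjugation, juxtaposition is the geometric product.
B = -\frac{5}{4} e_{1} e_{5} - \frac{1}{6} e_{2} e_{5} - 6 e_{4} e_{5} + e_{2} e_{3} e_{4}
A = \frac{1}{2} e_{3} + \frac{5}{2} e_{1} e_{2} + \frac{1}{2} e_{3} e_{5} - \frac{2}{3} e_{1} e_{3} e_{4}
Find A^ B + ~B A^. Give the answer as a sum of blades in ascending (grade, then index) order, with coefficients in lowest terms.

first term: \frac{2}{3} e_{1} e_{2} + \frac{5}{8} e_{1} e_{3} - \frac{5}{12} e_{1} e_{5} + \frac{1}{12} e_{2} e_{3} + \frac{1}{2} e_{2} e_{4} + \frac{25}{8} e_{2} e_{5} - 3 e_{3} e_{4} + \frac{5}{2} e_{1} e_{3} e_{4} + \frac{27}{8} e_{1} e_{3} e_{5} - \frac{1}{12} e_{2} e_{3} e_{5} + \frac{1}{2} e_{2} e_{4} e_{5} + \frac{13}{6} e_{3} e_{4} e_{5} - 15 e_{1} e_{2} e_{4} e_{5} - \frac{1}{9} e_{1} e_{2} e_{3} e_{4} e_{5}
second term: \frac{2}{3} e_{1} e_{2} + \frac{5}{8} e_{1} e_{3} - \frac{5}{12} e_{1} e_{5} + \frac{1}{12} e_{2} e_{3} - \frac{1}{2} e_{2} e_{4} + \frac{25}{8} e_{2} e_{5} - 3 e_{3} e_{4} + \frac{5}{2} e_{1} e_{3} e_{4} + \frac{37}{8} e_{1} e_{3} e_{5} + \frac{1}{12} e_{2} e_{3} e_{5} + \frac{1}{2} e_{2} e_{4} e_{5} - \frac{23}{6} e_{3} e_{4} e_{5} + 15 e_{1} e_{2} e_{4} e_{5} + \frac{1}{9} e_{1} e_{2} e_{3} e_{4} e_{5}
Answer: \frac{4}{3} e_{1} e_{2} + \frac{5}{4} e_{1} e_{3} - \frac{5}{6} e_{1} e_{5} + \frac{1}{6} e_{2} e_{3} + \frac{25}{4} e_{2} e_{5} - 6 e_{3} e_{4} + 5 e_{1} e_{3} e_{4} + 8 e_{1} e_{3} e_{5} + e_{2} e_{4} e_{5} - \frac{5}{3} e_{3} e_{4} e_{5}


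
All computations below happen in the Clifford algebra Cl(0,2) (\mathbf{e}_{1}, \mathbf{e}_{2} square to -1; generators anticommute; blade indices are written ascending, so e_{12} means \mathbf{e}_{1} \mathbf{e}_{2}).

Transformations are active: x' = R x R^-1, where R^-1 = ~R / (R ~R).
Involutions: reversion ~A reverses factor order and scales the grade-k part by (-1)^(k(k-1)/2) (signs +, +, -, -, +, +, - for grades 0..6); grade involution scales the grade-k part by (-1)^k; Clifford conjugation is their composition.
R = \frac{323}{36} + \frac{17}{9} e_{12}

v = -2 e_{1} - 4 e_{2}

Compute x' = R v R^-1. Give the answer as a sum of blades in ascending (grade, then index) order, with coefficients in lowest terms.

~R = \frac{323}{36} - \frac{17}{9} e_{12}, and R ~R = \frac{108953}{1296}, so R^-1 = ~R / (\frac{108953}{1296}).
R v = -\frac{187}{18} e_{1} - \frac{119}{3} e_{2}
Answer: -\frac{82}{377} e_{1} - \frac{1684}{377} e_{2}


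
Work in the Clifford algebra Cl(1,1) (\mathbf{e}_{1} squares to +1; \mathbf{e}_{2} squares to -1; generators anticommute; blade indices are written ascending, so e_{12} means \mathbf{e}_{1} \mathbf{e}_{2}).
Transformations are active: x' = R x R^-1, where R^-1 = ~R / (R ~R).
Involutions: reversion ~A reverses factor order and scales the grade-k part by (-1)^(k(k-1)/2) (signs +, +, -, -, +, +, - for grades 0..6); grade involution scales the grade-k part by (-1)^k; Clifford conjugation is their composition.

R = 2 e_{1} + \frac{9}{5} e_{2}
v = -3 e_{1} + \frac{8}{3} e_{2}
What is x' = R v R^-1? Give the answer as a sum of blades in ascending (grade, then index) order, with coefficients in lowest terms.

~R = 2 e_{1} + \frac{9}{5} e_{2}, and R ~R = \frac{19}{25}, so R^-1 = ~R / (\frac{19}{25}).
R v = -\frac{54}{5} + \frac{161}{15} e_{12}
Answer: -\frac{1023}{19} e_{1} - \frac{3068}{57} e_{2}


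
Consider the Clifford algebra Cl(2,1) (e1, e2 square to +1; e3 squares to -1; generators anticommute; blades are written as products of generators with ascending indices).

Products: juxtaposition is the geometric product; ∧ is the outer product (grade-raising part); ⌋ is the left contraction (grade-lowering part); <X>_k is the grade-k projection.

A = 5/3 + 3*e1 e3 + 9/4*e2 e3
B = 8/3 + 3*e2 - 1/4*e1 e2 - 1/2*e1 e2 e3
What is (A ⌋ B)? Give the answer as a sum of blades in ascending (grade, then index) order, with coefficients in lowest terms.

step 1: 40/9 - 9/8*e1 + 13/2*e2 - 5/12*e1 e2 - 5/6*e1 e2 e3
Answer: 40/9 - 9/8*e1 + 13/2*e2 - 5/12*e1 e2 - 5/6*e1 e2 e3


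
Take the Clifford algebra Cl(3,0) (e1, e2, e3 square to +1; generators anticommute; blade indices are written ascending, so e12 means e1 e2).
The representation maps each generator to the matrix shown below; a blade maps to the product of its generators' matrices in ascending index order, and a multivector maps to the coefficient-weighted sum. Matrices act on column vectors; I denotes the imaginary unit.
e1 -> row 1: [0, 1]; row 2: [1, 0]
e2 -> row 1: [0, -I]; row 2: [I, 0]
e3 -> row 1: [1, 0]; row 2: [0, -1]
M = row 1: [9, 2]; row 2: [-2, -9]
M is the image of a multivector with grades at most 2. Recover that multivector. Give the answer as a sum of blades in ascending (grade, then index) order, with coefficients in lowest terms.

Method: 1, rho(e1), rho(e2), rho(e3) form a trace-orthogonal basis of the 2x2 complex matrices (tr(X Y) = 2 if X = Y, else 0), so M = m0*1 + m1*rho(e1) + m2*rho(e2) + m3*rho(e3) with m0 = tr(M)/2 = 0, m1 = tr(M rho(e1))/2 = 0, m2 = tr(M rho(e2))/2 = 2*I, m3 = tr(M rho(e3))/2 = 9.
Multiplying table entries, the bivector images are rho(e12) = I*rho(e3), rho(e13) = -I*rho(e2), rho(e23) = I*rho(e1); with real blade coefficients the real parts of m0..m3 are the coefficients of 1, e1, e2, e3 and the imaginary parts give the bivectors (e23: Im m1, e13: -Im m2, e12: Im m3).
Answer: 9*e3 - 2*e13


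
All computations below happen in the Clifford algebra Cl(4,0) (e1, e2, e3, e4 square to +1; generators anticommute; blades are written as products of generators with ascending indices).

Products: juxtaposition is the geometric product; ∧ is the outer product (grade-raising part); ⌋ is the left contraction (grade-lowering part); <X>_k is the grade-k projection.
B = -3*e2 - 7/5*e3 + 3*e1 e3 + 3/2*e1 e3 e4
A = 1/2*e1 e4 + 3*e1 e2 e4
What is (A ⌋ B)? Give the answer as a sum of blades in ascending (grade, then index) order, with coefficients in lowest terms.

step 1: 3/4*e3
Answer: 3/4*e3


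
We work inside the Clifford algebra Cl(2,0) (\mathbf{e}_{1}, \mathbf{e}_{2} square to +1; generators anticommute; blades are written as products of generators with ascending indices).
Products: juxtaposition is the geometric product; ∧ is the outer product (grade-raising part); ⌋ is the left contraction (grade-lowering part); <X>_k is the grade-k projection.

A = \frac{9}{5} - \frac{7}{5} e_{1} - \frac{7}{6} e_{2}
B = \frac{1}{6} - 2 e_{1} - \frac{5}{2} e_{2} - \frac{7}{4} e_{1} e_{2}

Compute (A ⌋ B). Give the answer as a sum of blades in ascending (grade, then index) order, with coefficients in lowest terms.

step 1: \frac{361}{60} - \frac{677}{120} e_{1} - \frac{41}{20} e_{2} - \frac{63}{20} e_{1} e_{2}
Answer: \frac{361}{60} - \frac{677}{120} e_{1} - \frac{41}{20} e_{2} - \frac{63}{20} e_{1} e_{2}


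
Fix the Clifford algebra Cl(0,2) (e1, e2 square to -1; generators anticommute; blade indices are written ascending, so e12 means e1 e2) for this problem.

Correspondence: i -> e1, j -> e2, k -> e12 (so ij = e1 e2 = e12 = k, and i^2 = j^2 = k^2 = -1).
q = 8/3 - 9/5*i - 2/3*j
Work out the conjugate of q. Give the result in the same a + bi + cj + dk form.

In blades: q = 8/3 - 9/5*e1 - 2/3*e2.
Conjugation here is Clifford conjugation: the scalar is fixed and the grade-1 and grade-2 blades all flip sign, giving 8/3 + 9/5*e1 + 2/3*e2; translating back:
Answer: 8/3 + 9/5*i + 2/3*j


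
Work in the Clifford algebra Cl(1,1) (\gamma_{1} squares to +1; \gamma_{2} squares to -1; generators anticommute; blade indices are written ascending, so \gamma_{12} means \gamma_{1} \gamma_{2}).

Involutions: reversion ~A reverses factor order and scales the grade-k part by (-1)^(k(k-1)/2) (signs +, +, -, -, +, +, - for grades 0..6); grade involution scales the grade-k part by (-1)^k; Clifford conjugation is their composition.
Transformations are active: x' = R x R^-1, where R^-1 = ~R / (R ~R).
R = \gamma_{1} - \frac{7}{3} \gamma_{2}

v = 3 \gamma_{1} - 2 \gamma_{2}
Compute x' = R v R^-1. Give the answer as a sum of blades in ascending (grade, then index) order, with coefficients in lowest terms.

~R = \gamma_{1} - \frac{7}{3} \gamma_{2}, and R ~R = -\frac{40}{9}, so R^-1 = ~R / (-\frac{40}{9}).
R v = -\frac{5}{3} + 5 \gamma_{12}
Answer: -\frac{9}{4} \gamma_{1} + \frac{1}{4} \gamma_{2}


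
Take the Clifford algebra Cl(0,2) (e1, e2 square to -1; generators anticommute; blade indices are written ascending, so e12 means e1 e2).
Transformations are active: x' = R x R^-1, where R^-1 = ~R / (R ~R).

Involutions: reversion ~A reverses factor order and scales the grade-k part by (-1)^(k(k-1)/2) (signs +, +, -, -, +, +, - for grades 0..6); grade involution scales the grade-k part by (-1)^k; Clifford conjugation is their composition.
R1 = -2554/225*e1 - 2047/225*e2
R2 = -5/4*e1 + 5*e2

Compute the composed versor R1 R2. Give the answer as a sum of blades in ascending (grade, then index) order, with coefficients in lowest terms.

Distribute over the terms of R1 (each basis-blade product reordered to ascending indices, repeated generators contracted through their squares):
(-2554/225*e1) R2 = -1277/90 - 2554/45*e12
(-2047/225*e2) R2 = 2047/45 - 2047/180*e12
Summing the partial products and collecting blades:
Answer: 313/10 - 12263/180*e12


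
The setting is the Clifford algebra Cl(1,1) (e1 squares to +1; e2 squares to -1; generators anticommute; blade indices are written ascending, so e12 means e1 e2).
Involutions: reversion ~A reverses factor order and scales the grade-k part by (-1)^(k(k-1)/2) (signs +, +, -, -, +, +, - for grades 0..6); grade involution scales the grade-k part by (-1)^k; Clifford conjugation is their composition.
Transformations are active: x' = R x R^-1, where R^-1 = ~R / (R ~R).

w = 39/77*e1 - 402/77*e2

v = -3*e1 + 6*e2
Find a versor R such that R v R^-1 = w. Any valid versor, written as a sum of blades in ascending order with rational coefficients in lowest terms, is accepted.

Take R = v + w = -192/77*e1 + 60/77*e2. Because q(v) = q(w) = -27, conjugation by R sends v exactly to w.
Answer: -192/77*e1 + 60/77*e2


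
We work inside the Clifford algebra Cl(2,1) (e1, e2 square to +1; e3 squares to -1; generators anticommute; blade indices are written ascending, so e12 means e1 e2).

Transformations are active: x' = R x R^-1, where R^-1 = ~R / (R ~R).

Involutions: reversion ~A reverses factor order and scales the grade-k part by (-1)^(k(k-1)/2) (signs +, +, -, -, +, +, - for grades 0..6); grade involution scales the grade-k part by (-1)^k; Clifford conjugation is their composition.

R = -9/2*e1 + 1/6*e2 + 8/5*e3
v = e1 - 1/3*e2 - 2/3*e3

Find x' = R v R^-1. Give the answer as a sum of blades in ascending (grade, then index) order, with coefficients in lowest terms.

~R = -9/2*e1 + 1/6*e2 + 8/5*e3, and R ~R = 7973/450, so R^-1 = ~R / (7973/450).
R v = -157/45 + 4/3*e12 + 7/5*e13 + 19/45*e23
Answer: 6157/7973*e1 + 6403/23919*e2 + 874/23919*e3


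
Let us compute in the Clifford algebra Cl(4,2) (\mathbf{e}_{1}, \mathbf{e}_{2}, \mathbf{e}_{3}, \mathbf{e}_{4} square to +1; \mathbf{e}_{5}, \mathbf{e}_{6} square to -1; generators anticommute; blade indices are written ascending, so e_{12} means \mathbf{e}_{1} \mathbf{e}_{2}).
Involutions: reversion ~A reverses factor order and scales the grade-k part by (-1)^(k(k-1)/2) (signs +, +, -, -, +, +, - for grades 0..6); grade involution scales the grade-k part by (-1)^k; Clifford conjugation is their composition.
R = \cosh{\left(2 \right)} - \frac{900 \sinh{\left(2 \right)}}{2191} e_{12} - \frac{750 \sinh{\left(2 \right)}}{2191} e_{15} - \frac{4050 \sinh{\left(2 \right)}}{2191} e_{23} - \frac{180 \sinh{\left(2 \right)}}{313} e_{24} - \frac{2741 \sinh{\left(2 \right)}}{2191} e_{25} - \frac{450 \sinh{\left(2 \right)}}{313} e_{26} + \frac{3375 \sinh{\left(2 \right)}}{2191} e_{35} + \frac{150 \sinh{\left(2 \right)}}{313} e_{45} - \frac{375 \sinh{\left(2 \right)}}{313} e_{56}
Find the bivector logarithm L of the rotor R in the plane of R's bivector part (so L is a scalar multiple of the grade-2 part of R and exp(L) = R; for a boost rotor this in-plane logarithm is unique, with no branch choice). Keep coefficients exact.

The scalar part of R is \cosh{\left(2 \right)}, giving the rapidity magnitude (cosh is even); the bivector part supplies orientation, its quotient by sinh of the rapidity is the plane, and L = rapidity * plane — unique in that plane, since flipping both signs leaves L unchanged.
Concretely: cosh(rapidity) = \cosh{\left(2 \right)} gives rapidity = ±2, and since rapidity/sinh(rapidity) is even the sign is immaterial: L = (rapidity/sinh(rapidity)) * <R>_2 = (\frac{2}{\sinh{\left(2 \right)}}) * <R>_2.
Answer: - \frac{1800}{2191} e_{12} - \frac{1500}{2191} e_{15} - \frac{8100}{2191} e_{23} - \frac{360}{313} e_{24} - \frac{5482}{2191} e_{25} - \frac{900}{313} e_{26} + \frac{6750}{2191} e_{35} + \frac{300}{313} e_{45} - \frac{750}{313} e_{56}


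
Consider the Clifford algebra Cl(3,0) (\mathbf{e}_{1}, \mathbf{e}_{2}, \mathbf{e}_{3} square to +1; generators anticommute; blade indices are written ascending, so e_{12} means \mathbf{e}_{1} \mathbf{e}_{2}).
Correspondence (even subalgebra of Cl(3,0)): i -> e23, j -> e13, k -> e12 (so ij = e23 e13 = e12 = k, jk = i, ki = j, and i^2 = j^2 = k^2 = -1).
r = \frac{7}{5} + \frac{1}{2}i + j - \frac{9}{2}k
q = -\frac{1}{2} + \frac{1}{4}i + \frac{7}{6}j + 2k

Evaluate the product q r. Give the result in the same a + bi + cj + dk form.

In blades: q = -\frac{1}{2} + 2 e_{12} + \frac{7}{6} e_{13} + \frac{1}{4} e_{23}, r = \frac{7}{5} - \frac{9}{2} e_{12} + e_{13} + \frac{1}{2} e_{23}.
Distribute q over r term by term (generator squares from the signature, products reordered to ascending indices): (-\frac{1}{2})*r = -\frac{7}{10} + \frac{9}{4} e_{12} - \frac{1}{2} e_{13} - \frac{1}{4} e_{23}; (2 e_{12})*r = 9 + \frac{14}{5} e_{12} + e_{13} - 2 e_{23}; (\frac{7}{6} e_{13})*r = -\frac{7}{6} - \frac{7}{12} e_{12} + \frac{49}{30} e_{13} - \frac{21}{4} e_{23}; (\frac{1}{4} e_{23})*r = -\frac{1}{8} + \frac{1}{4} e_{12} + \frac{9}{8} e_{13} + \frac{7}{20} e_{23}.
Sum: \frac{841}{120} + \frac{283}{60} e_{12} + \frac{391}{120} e_{13} - \frac{143}{20} e_{23}; translating back through the correspondence:
Answer: \frac{841}{120} - \frac{143}{20}i + \frac{391}{120}j + \frac{283}{60}k


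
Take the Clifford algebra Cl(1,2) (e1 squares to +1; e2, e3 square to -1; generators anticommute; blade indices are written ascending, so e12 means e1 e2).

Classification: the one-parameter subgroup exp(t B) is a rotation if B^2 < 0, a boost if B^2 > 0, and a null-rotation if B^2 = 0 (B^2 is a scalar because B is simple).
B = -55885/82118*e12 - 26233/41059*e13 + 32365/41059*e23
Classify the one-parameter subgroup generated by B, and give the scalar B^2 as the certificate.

B^2 term by term: the squares give (-55885/82118)^2*(e12)^2 + (-26233/41059)^2*(e13)^2 + (32365/41059)^2*(e23)^2 = 3123133225/6743365924*(+1) + 688170289/1685841481*(+1) + 1047493225/1685841481*(-1) = 1/4 (each basis 2-blade squares to minus the product of its generators' squares); cross terms between blades sharing an index anticommute and cancel. So B^2 = 1/4.
Answer: boost, certificate B^2 = 1/4. One invariant decides it: the square 1/4 survives every conjugation, and its sign is exactly the classification.


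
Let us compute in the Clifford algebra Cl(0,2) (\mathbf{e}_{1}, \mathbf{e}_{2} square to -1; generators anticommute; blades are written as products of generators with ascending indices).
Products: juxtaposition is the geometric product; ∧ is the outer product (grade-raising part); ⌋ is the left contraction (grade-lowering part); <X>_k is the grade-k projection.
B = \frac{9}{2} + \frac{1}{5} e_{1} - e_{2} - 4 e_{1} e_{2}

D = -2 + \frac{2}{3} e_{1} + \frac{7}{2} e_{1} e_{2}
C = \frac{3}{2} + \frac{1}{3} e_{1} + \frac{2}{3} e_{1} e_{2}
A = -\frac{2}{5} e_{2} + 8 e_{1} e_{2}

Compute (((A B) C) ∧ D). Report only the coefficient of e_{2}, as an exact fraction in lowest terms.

step 1: \frac{158}{5} + \frac{48}{5} e_{1} - \frac{1}{5} e_{2} + \frac{902}{25} e_{1} e_{2}
step 2: \frac{1511}{75} + \frac{124}{5} e_{1} + \frac{799}{150} e_{2} + \frac{5644}{75} e_{1} e_{2}
step 3: -\frac{3022}{75} - \frac{8138}{225} e_{1} - \frac{799}{75} e_{2} - \frac{7519}{90} e_{1} e_{2}
Answer: -\frac{799}{75}


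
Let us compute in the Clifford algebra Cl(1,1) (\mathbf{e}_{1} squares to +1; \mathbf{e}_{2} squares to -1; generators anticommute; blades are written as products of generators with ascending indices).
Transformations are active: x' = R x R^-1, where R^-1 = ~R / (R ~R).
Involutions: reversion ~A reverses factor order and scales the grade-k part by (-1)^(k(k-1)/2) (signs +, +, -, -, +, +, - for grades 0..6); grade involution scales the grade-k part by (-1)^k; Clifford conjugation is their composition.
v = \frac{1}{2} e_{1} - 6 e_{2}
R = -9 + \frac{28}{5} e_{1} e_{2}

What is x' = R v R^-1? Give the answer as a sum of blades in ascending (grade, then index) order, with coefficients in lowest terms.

~R = -9 - \frac{28}{5} e_{1} e_{2}, and R ~R = \frac{1241}{25}, so R^-1 = ~R / (\frac{1241}{25}).
R v = \frac{291}{10} e_{1} + \frac{256}{5} e_{2}
Answer: -\frac{27431}{2482} e_{1} - \frac{15594}{1241} e_{2}


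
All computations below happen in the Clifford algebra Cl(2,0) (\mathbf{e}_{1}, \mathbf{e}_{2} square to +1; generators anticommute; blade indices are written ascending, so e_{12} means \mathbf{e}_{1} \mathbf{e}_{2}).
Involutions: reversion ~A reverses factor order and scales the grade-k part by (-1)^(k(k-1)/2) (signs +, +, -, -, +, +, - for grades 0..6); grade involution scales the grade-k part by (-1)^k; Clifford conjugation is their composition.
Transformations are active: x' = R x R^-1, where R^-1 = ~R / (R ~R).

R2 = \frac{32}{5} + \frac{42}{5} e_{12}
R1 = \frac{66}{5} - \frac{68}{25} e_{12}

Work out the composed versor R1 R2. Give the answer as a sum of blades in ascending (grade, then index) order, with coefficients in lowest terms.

Distribute over the terms of R1 (each basis-blade product reordered to ascending indices, repeated generators contracted through their squares):
(\frac{66}{5}) R2 = \frac{2112}{25} + \frac{2772}{25} e_{12}
(-\frac{68}{25} e_{12}) R2 = \frac{2856}{125} - \frac{2176}{125} e_{12}
Summing the partial products and collecting blades:
Answer: \frac{13416}{125} + \frac{11684}{125} e_{12}


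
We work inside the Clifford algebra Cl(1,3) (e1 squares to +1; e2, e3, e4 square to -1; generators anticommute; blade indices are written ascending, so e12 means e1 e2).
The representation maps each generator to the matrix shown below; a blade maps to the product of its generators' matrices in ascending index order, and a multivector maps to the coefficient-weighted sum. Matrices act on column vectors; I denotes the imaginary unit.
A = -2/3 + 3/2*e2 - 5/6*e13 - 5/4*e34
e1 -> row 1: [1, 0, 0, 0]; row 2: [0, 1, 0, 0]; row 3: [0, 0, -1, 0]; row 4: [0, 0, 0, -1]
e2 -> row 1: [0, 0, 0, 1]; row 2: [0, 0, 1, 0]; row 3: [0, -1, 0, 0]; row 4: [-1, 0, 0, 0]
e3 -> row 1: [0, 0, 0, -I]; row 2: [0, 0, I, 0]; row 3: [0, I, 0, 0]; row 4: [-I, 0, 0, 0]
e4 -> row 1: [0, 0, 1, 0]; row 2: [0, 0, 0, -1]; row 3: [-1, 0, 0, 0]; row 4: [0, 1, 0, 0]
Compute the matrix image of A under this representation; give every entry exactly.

Bivector images (products of the table entries): rho(e13) = rho(e1)rho(e3) = row 1: [0, 0, 0, -I]; row 2: [0, 0, I, 0]; row 3: [0, -I, 0, 0]; row 4: [I, 0, 0, 0]; rho(e34) = rho(e3)rho(e4) = row 1: [0, -I, 0, 0]; row 2: [-I, 0, 0, 0]; row 3: [0, 0, 0, -I]; row 4: [0, 0, -I, 0].
M = (-2/3)*1 + (3/2)*rho(e2) + (-5/6)*rho(e13) + (-5/4)*rho(e34), summed entrywise (1 is the identity matrix):
Answer: row 1: [-2/3, 5*I/4, 0, 3/2 + 5*I/6]; row 2: [5*I/4, -2/3, 3/2 - 5*I/6, 0]; row 3: [0, -3/2 + 5*I/6, -2/3, 5*I/4]; row 4: [-3/2 - 5*I/6, 0, 5*I/4, -2/3]


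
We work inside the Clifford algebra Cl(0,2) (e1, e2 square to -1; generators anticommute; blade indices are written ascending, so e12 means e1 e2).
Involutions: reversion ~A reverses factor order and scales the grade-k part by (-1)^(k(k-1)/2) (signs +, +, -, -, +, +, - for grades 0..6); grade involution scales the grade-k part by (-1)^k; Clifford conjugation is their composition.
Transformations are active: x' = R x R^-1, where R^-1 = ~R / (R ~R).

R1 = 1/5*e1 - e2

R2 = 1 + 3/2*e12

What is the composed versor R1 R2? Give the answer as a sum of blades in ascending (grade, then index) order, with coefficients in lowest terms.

Distribute over the terms of R1 (each basis-blade product reordered to ascending indices, repeated generators contracted through their squares):
(1/5*e1) R2 = 1/5*e1 - 3/10*e2
(-e2) R2 = -3/2*e1 - e2
Summing the partial products and collecting blades:
Answer: -13/10*e1 - 13/10*e2


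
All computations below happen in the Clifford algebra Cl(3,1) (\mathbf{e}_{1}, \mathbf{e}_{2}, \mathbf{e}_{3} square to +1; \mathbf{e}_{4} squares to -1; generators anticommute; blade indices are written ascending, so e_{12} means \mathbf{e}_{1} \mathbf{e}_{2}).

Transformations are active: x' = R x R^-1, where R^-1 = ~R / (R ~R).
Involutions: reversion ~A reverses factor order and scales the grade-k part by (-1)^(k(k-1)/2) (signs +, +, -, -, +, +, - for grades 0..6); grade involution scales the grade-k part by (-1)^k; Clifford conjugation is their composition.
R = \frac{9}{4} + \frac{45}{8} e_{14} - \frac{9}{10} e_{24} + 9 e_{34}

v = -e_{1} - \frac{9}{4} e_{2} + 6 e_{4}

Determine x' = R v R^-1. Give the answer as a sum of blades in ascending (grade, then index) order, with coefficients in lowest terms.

~R = \frac{9}{4} - \frac{45}{8} e_{14} + \frac{9}{10} e_{24} - 9 e_{34}, and R ~R = -\frac{173421}{1600}, so R^-1 = ~R / (-\frac{173421}{1600}).
R v = -36 e_{1} + \frac{27}{80} e_{2} - 54 e_{3} + \frac{171}{10} e_{4} + \frac{2169}{160} e_{124} - 9 e_{134} - \frac{81}{4} e_{234}
Answer: \frac{1659}{2141} e_{1} - \frac{21701}{8564} e_{2} + \frac{6080}{2141} e_{3} - \frac{14366}{2141} e_{4}


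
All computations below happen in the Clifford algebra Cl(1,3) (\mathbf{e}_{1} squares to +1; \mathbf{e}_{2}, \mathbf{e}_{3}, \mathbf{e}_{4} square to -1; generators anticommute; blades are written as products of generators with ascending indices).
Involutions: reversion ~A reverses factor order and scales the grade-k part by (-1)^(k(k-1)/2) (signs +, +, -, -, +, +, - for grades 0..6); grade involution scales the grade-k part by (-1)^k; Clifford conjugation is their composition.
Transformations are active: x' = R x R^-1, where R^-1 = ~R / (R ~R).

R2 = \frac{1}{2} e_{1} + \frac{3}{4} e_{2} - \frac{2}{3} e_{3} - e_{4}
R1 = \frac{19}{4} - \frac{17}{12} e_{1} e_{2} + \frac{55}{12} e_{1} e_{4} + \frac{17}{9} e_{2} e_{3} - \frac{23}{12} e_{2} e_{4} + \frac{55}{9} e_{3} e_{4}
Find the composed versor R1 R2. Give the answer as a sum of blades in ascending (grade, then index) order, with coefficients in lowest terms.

Distribute over the terms of R2 (each basis-blade product reordered to ascending indices, repeated generators contracted through their squares):
R1 (\frac{1}{2} e_{1}) = \frac{19}{8} e_{1} + \frac{17}{24} e_{2} - \frac{55}{24} e_{4} + \frac{17}{18} e_{1} e_{2} e_{3} - \frac{23}{24} e_{1} e_{2} e_{4} + \frac{55}{18} e_{1} e_{3} e_{4}
R1 (\frac{3}{4} e_{2}) = \frac{17}{16} e_{1} + \frac{57}{16} e_{2} + \frac{17}{12} e_{3} - \frac{23}{16} e_{4} - \frac{55}{16} e_{1} e_{2} e_{4} + \frac{55}{12} e_{2} e_{3} e_{4}
R1 (-\frac{2}{3} e_{3}) = \frac{34}{27} e_{2} - \frac{19}{6} e_{3} - \frac{110}{27} e_{4} + \frac{17}{18} e_{1} e_{2} e_{3} + \frac{55}{18} e_{1} e_{3} e_{4} - \frac{23}{18} e_{2} e_{3} e_{4}
R1 (-e_{4}) = \frac{55}{12} e_{1} - \frac{23}{12} e_{2} + \frac{55}{9} e_{3} - \frac{19}{4} e_{4} + \frac{17}{12} e_{1} e_{2} e_{4} - \frac{17}{9} e_{2} e_{3} e_{4}
Summing the partial products and collecting blades:
Answer: \frac{385}{48} e_{1} + \frac{1561}{432} e_{2} + \frac{157}{36} e_{3} - \frac{5423}{432} e_{4} + \frac{17}{9} e_{1} e_{2} e_{3} - \frac{143}{48} e_{1} e_{2} e_{4} + \frac{55}{9} e_{1} e_{3} e_{4} + \frac{17}{12} e_{2} e_{3} e_{4}


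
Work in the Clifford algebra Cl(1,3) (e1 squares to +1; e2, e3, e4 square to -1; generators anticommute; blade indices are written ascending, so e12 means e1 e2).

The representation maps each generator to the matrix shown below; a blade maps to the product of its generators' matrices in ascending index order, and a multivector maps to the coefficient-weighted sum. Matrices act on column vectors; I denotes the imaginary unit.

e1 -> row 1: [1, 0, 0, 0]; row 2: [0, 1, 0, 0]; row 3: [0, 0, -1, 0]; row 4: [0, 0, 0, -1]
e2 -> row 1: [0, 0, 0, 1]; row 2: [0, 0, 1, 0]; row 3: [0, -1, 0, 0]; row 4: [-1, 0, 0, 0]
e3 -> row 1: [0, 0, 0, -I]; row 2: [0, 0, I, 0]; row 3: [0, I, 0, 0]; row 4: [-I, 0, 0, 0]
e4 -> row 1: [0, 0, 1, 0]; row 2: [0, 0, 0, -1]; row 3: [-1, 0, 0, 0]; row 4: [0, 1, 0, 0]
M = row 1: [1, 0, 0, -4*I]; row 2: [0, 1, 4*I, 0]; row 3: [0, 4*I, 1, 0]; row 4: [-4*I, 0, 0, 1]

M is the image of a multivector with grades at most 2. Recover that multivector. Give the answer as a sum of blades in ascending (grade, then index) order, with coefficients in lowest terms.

Method: the blade images are trace-orthogonal — tr(rho(e_A) rho(e_B)^-1) = 4 if A = B and 0 otherwise — and rho(e_A)^-1 = (e_A)^2 * rho(e_A) with (e_A)^2 = +1 or -1, so the coefficient of e_A in the preimage is (e_A)^2 * tr(M rho(e_A))/4.
Nonzero projections over blades of grade <= 2: 1: (1)^2 = +1, tr(M 1) = 4, coefficient 1; e3: (e3)^2 = -1, tr(M rho(e3)) = -16, coefficient 4. Every other blade of grade <= 2 projects to 0.
Answer: 1 + 4*e3


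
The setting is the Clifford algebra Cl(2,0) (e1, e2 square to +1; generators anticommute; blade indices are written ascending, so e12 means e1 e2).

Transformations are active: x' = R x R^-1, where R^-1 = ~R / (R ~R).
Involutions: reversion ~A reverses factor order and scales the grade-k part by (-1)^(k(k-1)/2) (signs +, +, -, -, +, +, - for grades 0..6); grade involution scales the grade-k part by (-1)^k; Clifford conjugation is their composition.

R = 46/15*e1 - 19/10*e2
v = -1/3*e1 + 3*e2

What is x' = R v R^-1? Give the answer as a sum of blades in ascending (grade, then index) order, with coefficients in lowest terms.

~R = 46/15*e1 - 19/10*e2, and R ~R = 11713/900, so R^-1 = ~R / (11713/900).
R v = -121/18 + 257/30*e12
Answer: -99607/35139*e1 - 12149/11713*e2


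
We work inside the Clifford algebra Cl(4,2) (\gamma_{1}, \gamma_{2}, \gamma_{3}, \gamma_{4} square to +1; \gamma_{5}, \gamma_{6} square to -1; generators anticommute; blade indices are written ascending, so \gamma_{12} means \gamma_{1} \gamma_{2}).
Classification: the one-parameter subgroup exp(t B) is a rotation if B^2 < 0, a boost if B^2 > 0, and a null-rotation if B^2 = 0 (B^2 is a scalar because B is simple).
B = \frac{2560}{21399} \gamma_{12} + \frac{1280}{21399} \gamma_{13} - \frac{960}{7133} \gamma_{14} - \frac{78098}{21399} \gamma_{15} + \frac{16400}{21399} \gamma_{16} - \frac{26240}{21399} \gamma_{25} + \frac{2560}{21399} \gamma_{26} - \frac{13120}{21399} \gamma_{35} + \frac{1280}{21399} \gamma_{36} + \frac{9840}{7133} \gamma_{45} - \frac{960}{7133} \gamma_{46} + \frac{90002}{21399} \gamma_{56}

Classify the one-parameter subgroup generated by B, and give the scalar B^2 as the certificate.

B^2 term by term: the squares give (\frac{2560}{21399})^2*(\gamma_{12})^2 + (\frac{1280}{21399})^2*(\gamma_{13})^2 + (-\frac{960}{7133})^2*(\gamma_{14})^2 + (-\frac{78098}{21399})^2*(\gamma_{15})^2 + (\frac{16400}{21399})^2*(\gamma_{16})^2 + (-\frac{26240}{21399})^2*(\gamma_{25})^2 + (\frac{2560}{21399})^2*(\gamma_{26})^2 + (-\frac{13120}{21399})^2*(\gamma_{35})^2 + (\frac{1280}{21399})^2*(\gamma_{36})^2 + (\frac{9840}{7133})^2*(\gamma_{45})^2 + (-\frac{960}{7133})^2*(\gamma_{46})^2 + (\frac{90002}{21399})^2*(\gamma_{56})^2 = \frac{6553600}{457917201}*(-1) + \frac{1638400}{457917201}*(-1) + \frac{921600}{50879689}*(-1) + \frac{6099297604}{457917201}*(+1) + \frac{268960000}{457917201}*(+1) + \frac{688537600}{457917201}*(+1) + \frac{6553600}{457917201}*(+1) + \frac{172134400}{457917201}*(+1) + \frac{1638400}{457917201}*(+1) + \frac{96825600}{50879689}*(+1) + \frac{921600}{50879689}*(+1) + \frac{8100360004}{457917201}*(-1) = 0 (each basis 2-blade squares to minus the product of its generators' squares); cross terms between blades sharing an index anticommute and cancel; the commuting (index-disjoint) pairs give grade-4 terms 2*c*c'*(blade product), which cancel blade by blade — \gamma_{1235}: -\frac{67174400}{457917201} + \frac{67174400}{457917201} = 0; \gamma_{1236}: \frac{6553600}{457917201} - \frac{6553600}{457917201} = 0; \gamma_{1245}: \frac{16793600}{50879689} - \frac{16793600}{50879689} = 0; \gamma_{1246}: -\frac{1638400}{50879689} + \frac{1638400}{50879689} = 0; \gamma_{1256}: \frac{460810240}{457917201} + \frac{399861760}{457917201} - \frac{860672000}{457917201} = 0; \gamma_{1345}: \frac{8396800}{50879689} - \frac{8396800}{50879689} = 0; \gamma_{1346}: -\frac{819200}{50879689} + \frac{819200}{50879689} = 0; \gamma_{1356}: \frac{230405120}{457917201} + \frac{199930880}{457917201} - \frac{430336000}{457917201} = 0; \gamma_{1456}: -\frac{57601280}{50879689} - \frac{49982720}{50879689} + \frac{107584000}{50879689} = 0; \gamma_{2356}: \frac{67174400}{457917201} - \frac{67174400}{457917201} = 0; \gamma_{2456}: -\frac{16793600}{50879689} + \frac{16793600}{50879689} = 0; \gamma_{3456}: -\frac{8396800}{50879689} + \frac{8396800}{50879689} = 0 — confirming B is simple. So B^2 = 0.
Answer: null-rotation, certificate B^2 = 0. Note: conjugating B changes its blade decomposition but never the scalar B^2 = 0, whose sign settles the classification.


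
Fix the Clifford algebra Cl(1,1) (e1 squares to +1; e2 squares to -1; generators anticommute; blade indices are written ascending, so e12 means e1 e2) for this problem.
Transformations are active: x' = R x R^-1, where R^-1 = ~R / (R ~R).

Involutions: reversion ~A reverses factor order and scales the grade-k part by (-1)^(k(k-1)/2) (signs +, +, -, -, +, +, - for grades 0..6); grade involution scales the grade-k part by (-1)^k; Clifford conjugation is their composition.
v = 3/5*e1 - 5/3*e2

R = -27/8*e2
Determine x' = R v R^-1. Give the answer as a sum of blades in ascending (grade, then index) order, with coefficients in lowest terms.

~R = -27/8*e2, and R ~R = -729/64, so R^-1 = ~R / (-729/64).
R v = -45/8 + 81/40*e12
Answer: -3/5*e1 - 5/3*e2
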